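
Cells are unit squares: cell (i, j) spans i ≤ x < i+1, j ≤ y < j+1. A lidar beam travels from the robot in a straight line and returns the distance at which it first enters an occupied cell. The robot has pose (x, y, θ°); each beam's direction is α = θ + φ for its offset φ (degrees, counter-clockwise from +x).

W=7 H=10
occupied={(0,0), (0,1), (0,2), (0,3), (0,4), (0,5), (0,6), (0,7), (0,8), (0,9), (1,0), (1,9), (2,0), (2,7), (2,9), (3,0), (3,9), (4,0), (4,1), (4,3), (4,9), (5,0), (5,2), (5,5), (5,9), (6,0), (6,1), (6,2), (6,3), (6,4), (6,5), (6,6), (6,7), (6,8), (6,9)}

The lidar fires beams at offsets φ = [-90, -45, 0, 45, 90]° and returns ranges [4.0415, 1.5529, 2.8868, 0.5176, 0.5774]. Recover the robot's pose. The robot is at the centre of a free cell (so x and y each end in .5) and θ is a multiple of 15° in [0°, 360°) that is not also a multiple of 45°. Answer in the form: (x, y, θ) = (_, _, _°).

(x, y, θ) = (4.5, 5.5, 300°)

The pose lattice has 35·16 = 560 candidates. Test each by forward raycasting.
  (4.5, 6.5, 300°): beam 2 = 5.6940 ≠ 1.5529 ✗
  (4.5, 7.5, 300°): beam 2 = 6.7293 ≠ 1.5529 ✗
  (5.5, 6.5, 210°): beam 1 = 2.8868 ≠ 4.0415 ✗
  (1.5, 1.5, 75°): beam 1 = 1.9319 ≠ 4.0415 ✗
  (1.5, 8.5, 60°): beam 1 = 1.0000 ≠ 4.0415 ✗
  …
  (4.5, 5.5, 300°): r_1=4.0415, r_2=1.5529, r_3=2.8868, r_4=0.5176, r_5=0.5774 — all match ✓
No second candidate reproduces the full scan.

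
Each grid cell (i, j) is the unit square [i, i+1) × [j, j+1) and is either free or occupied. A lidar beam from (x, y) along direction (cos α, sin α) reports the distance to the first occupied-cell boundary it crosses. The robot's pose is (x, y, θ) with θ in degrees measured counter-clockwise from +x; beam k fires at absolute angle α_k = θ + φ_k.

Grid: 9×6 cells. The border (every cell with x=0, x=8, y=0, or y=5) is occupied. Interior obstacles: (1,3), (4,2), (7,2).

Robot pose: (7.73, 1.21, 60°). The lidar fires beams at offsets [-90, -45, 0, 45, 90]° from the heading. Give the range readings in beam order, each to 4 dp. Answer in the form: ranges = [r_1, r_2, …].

ranges = [0.3118, 0.2795, 0.5400, 0.8179, 3.1523]

beam 1: φ=-90°, α=330°
  d=(0.8660,-0.5000)  start (7,1)  tX=0.3118 tY=0.4200  stride 1/|dx|=1.1547 1/|dy|=2.0000
    cross x-line → (8,1), t=0.3118 (wall)
  → r_1 = 0.3118
beam 2: φ=-45°, α=15°
  d=(0.9659,0.2588)  start (7,1)  tX=0.2795 tY=3.0523  stride 1/|dx|=1.0353 1/|dy|=3.8637
    cross x-line → (8,1), t=0.2795 (wall)
  → r_2 = 0.2795
beam 3: φ=0°, α=60°
  d=(0.5000,0.8660)  start (7,1)  tX=0.5400 tY=0.9122  stride 1/|dx|=2.0000 1/|dy|=1.1547
    cross x-line → (8,1), t=0.5400 (wall)
  → r_3 = 0.5400
beam 4: φ=45°, α=105°
  d=(-0.2588,0.9659)  start (7,1)  tX=2.8205 tY=0.8179  stride 1/|dx|=3.8637 1/|dy|=1.0353
    cross y-line → (7,2), t=0.8179 (wall)
  → r_4 = 0.8179
beam 5: φ=90°, α=150°
  d=(-0.8660,0.5000)  start (7,1)  tX=0.8429 tY=1.5800  stride 1/|dx|=1.1547 1/|dy|=2.0000
    cross x-line → (6,1), t=0.8429
    cross y-line → (6,2), t=1.5800
    cross x-line → (5,2), t=1.9976
    cross x-line → (4,2), t=3.1523 (wall)
  → r_5 = 3.1523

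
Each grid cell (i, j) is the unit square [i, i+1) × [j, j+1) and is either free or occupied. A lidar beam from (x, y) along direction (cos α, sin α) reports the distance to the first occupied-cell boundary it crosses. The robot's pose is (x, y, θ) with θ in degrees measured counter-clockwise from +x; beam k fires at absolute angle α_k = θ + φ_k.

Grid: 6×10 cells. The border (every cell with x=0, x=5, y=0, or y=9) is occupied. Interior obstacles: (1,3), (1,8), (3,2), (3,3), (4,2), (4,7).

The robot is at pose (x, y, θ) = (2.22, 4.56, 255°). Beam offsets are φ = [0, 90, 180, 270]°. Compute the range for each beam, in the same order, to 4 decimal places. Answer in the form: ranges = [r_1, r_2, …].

beam 1: φ=0°, α=255°
  cosα=-0.2588 sinα=-0.9659 | (2,4) | tMaxX 0.8500 tMaxY 0.5798 | tΔX 3.8637 tΔY 1.0353
    t=0.5798 [y] (2,3)
    t=0.8500 [x] (1,3) — stop
  → r_1 = 0.8500
beam 2: φ=90°, α=345°
  cosα=0.9659 sinα=-0.2588 | (2,4) | tMaxX 0.8075 tMaxY 2.1637 | tΔX 1.0353 tΔY 3.8637
    t=0.8075 [x] (3,4)
    t=1.8428 [x] (4,4)
    t=2.1637 [y] (4,3)
    t=2.8781 [x] (5,3) — stop
  → r_2 = 2.8781
beam 3: φ=180°, α=75°
  cosα=0.2588 sinα=0.9659 | (2,4) | tMaxX 3.0137 tMaxY 0.4555 | tΔX 3.8637 tΔY 1.0353
    t=0.4555 [y] (2,5)
    t=1.4908 [y] (2,6)
    t=2.5261 [y] (2,7)
    t=3.0137 [x] (3,7)
    t=3.5614 [y] (3,8)
    t=4.5966 [y] (3,9) — stop
  → r_3 = 4.5966
beam 4: φ=270°, α=165°
  cosα=-0.9659 sinα=0.2588 | (2,4) | tMaxX 0.2278 tMaxY 1.7000 | tΔX 1.0353 tΔY 3.8637
    t=0.2278 [x] (1,4)
    t=1.2630 [x] (0,4) — stop
  → r_4 = 1.2630

ranges = [0.8500, 2.8781, 4.5966, 1.2630]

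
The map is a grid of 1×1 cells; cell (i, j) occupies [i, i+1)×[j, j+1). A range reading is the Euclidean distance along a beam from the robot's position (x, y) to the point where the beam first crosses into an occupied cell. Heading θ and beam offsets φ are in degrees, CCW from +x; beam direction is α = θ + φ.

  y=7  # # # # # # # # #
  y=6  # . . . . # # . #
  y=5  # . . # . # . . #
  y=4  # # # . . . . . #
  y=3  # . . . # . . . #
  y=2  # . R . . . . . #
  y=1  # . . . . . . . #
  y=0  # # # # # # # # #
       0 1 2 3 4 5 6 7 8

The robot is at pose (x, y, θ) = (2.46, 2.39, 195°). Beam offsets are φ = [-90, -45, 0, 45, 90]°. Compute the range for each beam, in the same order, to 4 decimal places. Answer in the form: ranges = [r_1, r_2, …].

beam 1: φ=-90°, α=105°
  dir = (cos 105°, sin 105°) = (-0.2588, 0.9659); from cell (2,2)
  next x-line at t=1.7773, next y-line at t=0.6315; Δt_x=3.8637, Δt_y=1.0353
    y: enter (2,3) at t=0.6315
    y: enter (2,4) at t=1.6668 ← occupied
  → r_1 = 1.6668
beam 2: φ=-45°, α=150°
  dir = (cos 150°, sin 150°) = (-0.8660, 0.5000); from cell (2,2)
  next x-line at t=0.5312, next y-line at t=1.2200; Δt_x=1.1547, Δt_y=2.0000
    x: enter (1,2) at t=0.5312
    y: enter (1,3) at t=1.2200
    x: enter (0,3) at t=1.6859 ← occupied
  → r_2 = 1.6859
beam 3: φ=0°, α=195°
  dir = (cos 195°, sin 195°) = (-0.9659, -0.2588); from cell (2,2)
  next x-line at t=0.4762, next y-line at t=1.5068; Δt_x=1.0353, Δt_y=3.8637
    x: enter (1,2) at t=0.4762
    y: enter (1,1) at t=1.5068
    x: enter (0,1) at t=1.5115 ← occupied
  → r_3 = 1.5115
beam 4: φ=45°, α=240°
  dir = (cos 240°, sin 240°) = (-0.5000, -0.8660); from cell (2,2)
  next x-line at t=0.9200, next y-line at t=0.4503; Δt_x=2.0000, Δt_y=1.1547
    y: enter (2,1) at t=0.4503
    x: enter (1,1) at t=0.9200
    y: enter (1,0) at t=1.6050 ← occupied
  → r_4 = 1.6050
beam 5: φ=90°, α=285°
  dir = (cos 285°, sin 285°) = (0.2588, -0.9659); from cell (2,2)
  next x-line at t=2.0864, next y-line at t=0.4038; Δt_x=3.8637, Δt_y=1.0353
    y: enter (2,1) at t=0.4038
    y: enter (2,0) at t=1.4390 ← occupied
  → r_5 = 1.4390

ranges = [1.6668, 1.6859, 1.5115, 1.6050, 1.4390]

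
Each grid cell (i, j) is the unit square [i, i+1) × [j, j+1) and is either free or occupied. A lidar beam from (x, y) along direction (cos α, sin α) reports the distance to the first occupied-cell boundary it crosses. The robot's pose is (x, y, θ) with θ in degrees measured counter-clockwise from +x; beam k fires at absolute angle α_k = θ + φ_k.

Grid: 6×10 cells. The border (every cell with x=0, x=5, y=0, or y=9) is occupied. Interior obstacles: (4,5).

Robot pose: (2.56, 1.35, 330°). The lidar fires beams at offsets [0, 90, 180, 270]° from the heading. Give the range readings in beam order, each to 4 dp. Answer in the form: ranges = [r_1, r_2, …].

ranges = [0.7000, 4.2147, 1.8013, 0.4041]

beam 1: φ=0°, α=330°
  dir = (cos 330°, sin 330°) = (0.8660, -0.5000); from cell (2,1)
  next x-line at t=0.5081, next y-line at t=0.7000; Δt_x=1.1547, Δt_y=2.0000
    x: enter (3,1) at t=0.5081
    y: enter (3,0) at t=0.7000 ← occupied
  → r_1 = 0.7000
beam 2: φ=90°, α=60°
  dir = (cos 60°, sin 60°) = (0.5000, 0.8660); from cell (2,1)
  next x-line at t=0.8800, next y-line at t=0.7506; Δt_x=2.0000, Δt_y=1.1547
    y: enter (2,2) at t=0.7506
    x: enter (3,2) at t=0.8800
    y: enter (3,3) at t=1.9053
    x: enter (4,3) at t=2.8800
    y: enter (4,4) at t=3.0600
    y: enter (4,5) at t=4.2147 ← occupied
  → r_2 = 4.2147
beam 3: φ=180°, α=150°
  dir = (cos 150°, sin 150°) = (-0.8660, 0.5000); from cell (2,1)
  next x-line at t=0.6466, next y-line at t=1.3000; Δt_x=1.1547, Δt_y=2.0000
    x: enter (1,1) at t=0.6466
    y: enter (1,2) at t=1.3000
    x: enter (0,2) at t=1.8013 ← occupied
  → r_3 = 1.8013
beam 4: φ=270°, α=240°
  dir = (cos 240°, sin 240°) = (-0.5000, -0.8660); from cell (2,1)
  next x-line at t=1.1200, next y-line at t=0.4041; Δt_x=2.0000, Δt_y=1.1547
    y: enter (2,0) at t=0.4041 ← occupied
  → r_4 = 0.4041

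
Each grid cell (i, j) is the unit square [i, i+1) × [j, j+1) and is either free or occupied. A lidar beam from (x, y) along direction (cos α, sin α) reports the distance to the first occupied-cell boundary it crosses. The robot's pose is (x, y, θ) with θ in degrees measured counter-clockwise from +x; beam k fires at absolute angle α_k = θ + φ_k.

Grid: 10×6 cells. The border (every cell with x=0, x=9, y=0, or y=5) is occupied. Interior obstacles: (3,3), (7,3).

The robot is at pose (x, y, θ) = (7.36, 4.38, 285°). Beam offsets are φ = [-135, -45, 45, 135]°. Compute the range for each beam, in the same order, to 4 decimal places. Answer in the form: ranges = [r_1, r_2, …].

beam 1: φ=-135°, α=150°
  dir = (cos 150°, sin 150°) = (-0.8660, 0.5000); from cell (7,4)
  next x-line at t=0.4157, next y-line at t=1.2400; Δt_x=1.1547, Δt_y=2.0000
    x: enter (6,4) at t=0.4157
    y: enter (6,5) at t=1.2400 ← occupied
  → r_1 = 1.2400
beam 2: φ=-45°, α=240°
  dir = (cos 240°, sin 240°) = (-0.5000, -0.8660); from cell (7,4)
  next x-line at t=0.7200, next y-line at t=0.4388; Δt_x=2.0000, Δt_y=1.1547
    y: enter (7,3) at t=0.4388 ← occupied
  → r_2 = 0.4388
beam 3: φ=45°, α=330°
  dir = (cos 330°, sin 330°) = (0.8660, -0.5000); from cell (7,4)
  next x-line at t=0.7390, next y-line at t=0.7600; Δt_x=1.1547, Δt_y=2.0000
    x: enter (8,4) at t=0.7390
    y: enter (8,3) at t=0.7600
    x: enter (9,3) at t=1.8937 ← occupied
  → r_3 = 1.8937
beam 4: φ=135°, α=60°
  dir = (cos 60°, sin 60°) = (0.5000, 0.8660); from cell (7,4)
  next x-line at t=1.2800, next y-line at t=0.7159; Δt_x=2.0000, Δt_y=1.1547
    y: enter (7,5) at t=0.7159 ← occupied
  → r_4 = 0.7159

ranges = [1.2400, 0.4388, 1.8937, 0.7159]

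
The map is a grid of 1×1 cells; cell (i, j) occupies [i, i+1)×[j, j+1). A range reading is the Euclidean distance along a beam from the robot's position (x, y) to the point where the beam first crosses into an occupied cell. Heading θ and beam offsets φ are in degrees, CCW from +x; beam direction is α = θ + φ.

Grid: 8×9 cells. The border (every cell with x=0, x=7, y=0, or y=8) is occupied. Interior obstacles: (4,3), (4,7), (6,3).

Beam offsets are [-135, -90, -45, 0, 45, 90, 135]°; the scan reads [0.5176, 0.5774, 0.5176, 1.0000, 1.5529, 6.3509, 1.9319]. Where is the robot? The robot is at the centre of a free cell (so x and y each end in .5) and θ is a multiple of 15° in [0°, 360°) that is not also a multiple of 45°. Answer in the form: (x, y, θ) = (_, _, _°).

Candidates: 39 free-cell centres × 16 headings = 624 poses. Raycast each; keep the one whose scan matches to 4 dp.
  (3.5, 1.5, 240°): beam 1 = 6.7293 ≠ 0.5176 ✗
  (3.5, 2.5, 150°): beam 1 = 2.5882 ≠ 0.5176 ✗
  (6.5, 5.5, 330°): beam 1 = 5.6940 ≠ 0.5176 ✗
  …
  (6.5, 1.5, 60°): r_1=0.5176, r_2=0.5774, r_3=0.5176, r_4=1.0000, r_5=1.5529, r_6=6.3509, r_7=1.9319 — all match ✓
Only this pose fits every beam.

(x, y, θ) = (6.5, 1.5, 60°)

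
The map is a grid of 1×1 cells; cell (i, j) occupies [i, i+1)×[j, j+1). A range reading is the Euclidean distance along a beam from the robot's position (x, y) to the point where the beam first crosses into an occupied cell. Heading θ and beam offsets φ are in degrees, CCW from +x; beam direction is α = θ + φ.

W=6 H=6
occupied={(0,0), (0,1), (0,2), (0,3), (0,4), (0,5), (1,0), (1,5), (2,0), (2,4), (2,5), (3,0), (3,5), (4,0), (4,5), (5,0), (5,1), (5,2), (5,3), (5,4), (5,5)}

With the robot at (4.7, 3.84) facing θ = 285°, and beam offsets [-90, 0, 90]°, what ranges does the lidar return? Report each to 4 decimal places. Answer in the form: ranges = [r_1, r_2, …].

beam 1: φ=-90°, α=195°
  cosα=-0.9659 sinα=-0.2588 | (4,3) | tMaxX 0.7247 tMaxY 3.2455 | tΔX 1.0353 tΔY 3.8637
    t=0.7247 [x] (3,3)
    t=1.7600 [x] (2,3)
    t=2.7952 [x] (1,3)
    t=3.2455 [y] (1,2)
    t=3.8305 [x] (0,2) — stop
  → r_1 = 3.8305
beam 2: φ=0°, α=285°
  cosα=0.2588 sinα=-0.9659 | (4,3) | tMaxX 1.1591 tMaxY 0.8696 | tΔX 3.8637 tΔY 1.0353
    t=0.8696 [y] (4,2)
    t=1.1591 [x] (5,2) — stop
  → r_2 = 1.1591
beam 3: φ=90°, α=15°
  cosα=0.9659 sinα=0.2588 | (4,3) | tMaxX 0.3106 tMaxY 0.6182 | tΔX 1.0353 tΔY 3.8637
    t=0.3106 [x] (5,3) — stop
  → r_3 = 0.3106

ranges = [3.8305, 1.1591, 0.3106]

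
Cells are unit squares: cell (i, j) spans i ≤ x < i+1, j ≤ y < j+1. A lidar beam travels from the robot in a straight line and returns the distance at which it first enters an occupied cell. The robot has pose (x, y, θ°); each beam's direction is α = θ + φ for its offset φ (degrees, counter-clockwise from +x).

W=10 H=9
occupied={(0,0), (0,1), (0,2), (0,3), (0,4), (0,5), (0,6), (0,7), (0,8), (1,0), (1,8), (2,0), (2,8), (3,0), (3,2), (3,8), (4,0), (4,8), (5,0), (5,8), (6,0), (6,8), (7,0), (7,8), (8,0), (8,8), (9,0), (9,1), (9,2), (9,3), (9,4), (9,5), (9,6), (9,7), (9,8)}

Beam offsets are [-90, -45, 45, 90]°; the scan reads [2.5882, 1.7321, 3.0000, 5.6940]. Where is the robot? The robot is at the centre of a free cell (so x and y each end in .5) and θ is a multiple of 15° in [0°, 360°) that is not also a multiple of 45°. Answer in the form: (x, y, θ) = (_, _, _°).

The pose lattice has 55·16 = 880 candidates. Test each by forward raycasting.
  (7.5, 1.5, 165°): beam 1 = 5.7956 ≠ 2.5882 ✗
  (7.5, 5.5, 345°): beam 1 = 4.6587 ≠ 2.5882 ✗
  (8.5, 4.5, 210°): beam 1 = 4.0415 ≠ 2.5882 ✗
  …
  (6.5, 6.5, 105°): r_1=2.5882, r_2=1.7321, r_3=3.0000, r_4=5.6940 — all match ✓
Unique over the lattice → pose = (6.5, 6.5, 105°).

(x, y, θ) = (6.5, 6.5, 105°)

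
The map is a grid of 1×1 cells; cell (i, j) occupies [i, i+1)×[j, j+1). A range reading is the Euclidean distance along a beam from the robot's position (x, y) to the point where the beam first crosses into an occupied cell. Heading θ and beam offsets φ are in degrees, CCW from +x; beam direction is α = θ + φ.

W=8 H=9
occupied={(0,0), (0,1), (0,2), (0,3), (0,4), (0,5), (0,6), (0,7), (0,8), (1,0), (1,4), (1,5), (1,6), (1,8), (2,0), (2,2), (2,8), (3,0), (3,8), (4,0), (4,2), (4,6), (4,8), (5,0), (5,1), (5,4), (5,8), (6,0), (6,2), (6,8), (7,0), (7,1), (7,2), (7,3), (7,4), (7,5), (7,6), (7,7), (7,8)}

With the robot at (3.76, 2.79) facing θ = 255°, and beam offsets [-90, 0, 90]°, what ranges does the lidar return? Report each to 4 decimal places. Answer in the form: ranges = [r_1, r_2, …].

beam 1: φ=-90°, α=165°
  dir = (cos 165°, sin 165°) = (-0.9659, 0.2588); from cell (3,2)
  next x-line at t=0.7868, next y-line at t=0.8114; Δt_x=1.0353, Δt_y=3.8637
    x: enter (2,2) at t=0.7868 ← occupied
  → r_1 = 0.7868
beam 2: φ=0°, α=255°
  dir = (cos 255°, sin 255°) = (-0.2588, -0.9659); from cell (3,2)
  next x-line at t=2.9364, next y-line at t=0.8179; Δt_x=3.8637, Δt_y=1.0353
    y: enter (3,1) at t=0.8179
    y: enter (3,0) at t=1.8531 ← occupied
  → r_2 = 1.8531
beam 3: φ=90°, α=345°
  dir = (cos 345°, sin 345°) = (0.9659, -0.2588); from cell (3,2)
  next x-line at t=0.2485, next y-line at t=3.0523; Δt_x=1.0353, Δt_y=3.8637
    x: enter (4,2) at t=0.2485 ← occupied
  → r_3 = 0.2485

ranges = [0.7868, 1.8531, 0.2485]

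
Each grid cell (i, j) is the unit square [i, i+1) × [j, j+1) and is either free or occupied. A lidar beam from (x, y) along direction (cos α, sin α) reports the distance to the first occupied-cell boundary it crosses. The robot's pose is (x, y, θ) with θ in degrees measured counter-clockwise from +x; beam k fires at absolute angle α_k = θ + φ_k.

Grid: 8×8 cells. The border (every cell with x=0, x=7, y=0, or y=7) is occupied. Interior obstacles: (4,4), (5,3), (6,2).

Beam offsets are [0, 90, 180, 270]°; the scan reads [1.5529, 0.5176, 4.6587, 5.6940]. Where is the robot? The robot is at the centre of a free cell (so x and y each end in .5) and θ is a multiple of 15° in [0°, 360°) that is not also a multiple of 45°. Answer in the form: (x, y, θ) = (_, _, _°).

The pose lattice has 33·16 = 528 candidates. Test each by forward raycasting.
  (4.5, 1.5, 330°): beam 1 = 1.0000 ≠ 1.5529 ✗
  (2.5, 5.5, 255°): beam 1 = 4.6587 ≠ 1.5529 ✗
  (6.5, 4.5, 240°): beam 1 = 1.0000 ≠ 1.5529 ✗
  (4.5, 6.5, 75°): beam 1 = 0.5176 ≠ 1.5529 ✗
  …
  (1.5, 5.5, 105°): r_1=1.5529, r_2=0.5176, r_3=4.6587, r_4=5.6940 — all match ✓
No second candidate reproduces the full scan.

(x, y, θ) = (1.5, 5.5, 105°)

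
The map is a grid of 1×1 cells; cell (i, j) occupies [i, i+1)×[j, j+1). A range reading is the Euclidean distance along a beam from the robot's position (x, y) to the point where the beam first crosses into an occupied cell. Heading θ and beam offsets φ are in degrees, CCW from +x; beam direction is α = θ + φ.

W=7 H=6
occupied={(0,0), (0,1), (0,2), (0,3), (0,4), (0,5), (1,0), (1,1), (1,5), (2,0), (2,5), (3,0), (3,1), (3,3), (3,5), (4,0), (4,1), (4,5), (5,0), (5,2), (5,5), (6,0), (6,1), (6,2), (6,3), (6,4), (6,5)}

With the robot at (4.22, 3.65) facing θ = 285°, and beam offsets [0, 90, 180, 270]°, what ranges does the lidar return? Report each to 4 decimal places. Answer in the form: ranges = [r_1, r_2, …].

ranges = [1.7082, 1.8428, 1.3976, 0.2278]

beam 1: φ=0°, α=285°
  cosα=0.2588 sinα=-0.9659 | (4,3) | tMaxX 3.0137 tMaxY 0.6729 | tΔX 3.8637 tΔY 1.0353
    t=0.6729 [y] (4,2)
    t=1.7082 [y] (4,1) — stop
  → r_1 = 1.7082
beam 2: φ=90°, α=15°
  cosα=0.9659 sinα=0.2588 | (4,3) | tMaxX 0.8075 tMaxY 1.3523 | tΔX 1.0353 tΔY 3.8637
    t=0.8075 [x] (5,3)
    t=1.3523 [y] (5,4)
    t=1.8428 [x] (6,4) — stop
  → r_2 = 1.8428
beam 3: φ=180°, α=105°
  cosα=-0.2588 sinα=0.9659 | (4,3) | tMaxX 0.8500 tMaxY 0.3623 | tΔX 3.8637 tΔY 1.0353
    t=0.3623 [y] (4,4)
    t=0.8500 [x] (3,4)
    t=1.3976 [y] (3,5) — stop
  → r_3 = 1.3976
beam 4: φ=270°, α=195°
  cosα=-0.9659 sinα=-0.2588 | (4,3) | tMaxX 0.2278 tMaxY 2.5114 | tΔX 1.0353 tΔY 3.8637
    t=0.2278 [x] (3,3) — stop
  → r_4 = 0.2278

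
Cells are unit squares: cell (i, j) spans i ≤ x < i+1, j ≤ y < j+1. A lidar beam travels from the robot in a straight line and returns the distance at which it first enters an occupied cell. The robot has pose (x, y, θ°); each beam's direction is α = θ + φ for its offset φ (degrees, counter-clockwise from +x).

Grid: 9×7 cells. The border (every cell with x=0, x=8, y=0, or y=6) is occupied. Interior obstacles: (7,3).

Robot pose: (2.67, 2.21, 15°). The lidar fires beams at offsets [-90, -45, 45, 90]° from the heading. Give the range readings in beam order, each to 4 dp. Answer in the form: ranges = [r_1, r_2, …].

beam 1: φ=-90°, α=285°
  direction (0.2588, -0.9659); cell (2,2); t to first gridline: x 1.2750, y 0.2174 (then +3.8637 / +1.0353)
    (2,1) via y @ 0.2174
    (2,0) via y @ 1.2527  # hit
  → r_1 = 1.2527
beam 2: φ=-45°, α=330°
  direction (0.8660, -0.5000); cell (2,2); t to first gridline: x 0.3811, y 0.4200 (then +1.1547 / +2.0000)
    (3,2) via x @ 0.3811
    (3,1) via y @ 0.4200
    (4,1) via x @ 1.5358
    (4,0) via y @ 2.4200  # hit
  → r_2 = 2.4200
beam 3: φ=45°, α=60°
  direction (0.5000, 0.8660); cell (2,2); t to first gridline: x 0.6600, y 0.9122 (then +2.0000 / +1.1547)
    (3,2) via x @ 0.6600
    (3,3) via y @ 0.9122
    (3,4) via y @ 2.0669
    (4,4) via x @ 2.6600
    (4,5) via y @ 3.2216
    (4,6) via y @ 4.3763  # hit
  → r_3 = 4.3763
beam 4: φ=90°, α=105°
  direction (-0.2588, 0.9659); cell (2,2); t to first gridline: x 2.5887, y 0.8179 (then +3.8637 / +1.0353)
    (2,3) via y @ 0.8179
    (2,4) via y @ 1.8531
    (1,4) via x @ 2.5887
    (1,5) via y @ 2.8884
    (1,6) via y @ 3.9237  # hit
  → r_4 = 3.9237

ranges = [1.2527, 2.4200, 4.3763, 3.9237]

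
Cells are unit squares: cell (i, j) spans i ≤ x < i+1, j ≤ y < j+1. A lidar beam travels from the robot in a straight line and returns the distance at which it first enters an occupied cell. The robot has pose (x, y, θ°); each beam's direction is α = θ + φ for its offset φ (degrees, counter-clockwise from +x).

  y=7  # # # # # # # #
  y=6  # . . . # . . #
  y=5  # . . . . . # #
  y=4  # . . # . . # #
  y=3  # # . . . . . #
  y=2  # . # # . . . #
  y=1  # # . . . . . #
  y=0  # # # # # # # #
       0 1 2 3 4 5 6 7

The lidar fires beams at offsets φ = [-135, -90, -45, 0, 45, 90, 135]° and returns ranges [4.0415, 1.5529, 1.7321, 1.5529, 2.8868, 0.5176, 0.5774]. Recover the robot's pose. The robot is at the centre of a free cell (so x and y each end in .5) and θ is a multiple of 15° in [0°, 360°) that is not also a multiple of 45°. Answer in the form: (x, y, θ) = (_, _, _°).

(x, y, θ) = (4.5, 4.5, 75°)

The pose lattice has 28·16 = 448 candidates. Test each by forward raycasting.
  (1.5, 2.5, 30°): beam 1 = 0.5176 ≠ 4.0415 ✗
  (3.5, 3.5, 195°): beam 1 = 0.5774 ≠ 4.0415 ✗
  (3.5, 1.5, 240°): beam 1 = 0.5176 ≠ 4.0415 ✗
  (2.5, 5.5, 30°): beam 1 = 1.9319 ≠ 4.0415 ✗
  (2.5, 1.5, 255°): beam 1 = 0.5774 ≠ 4.0415 ✗
  …
  (4.5, 4.5, 75°): r_1=4.0415, r_2=1.5529, r_3=1.7321, r_4=1.5529, r_5=2.8868, r_6=0.5176, r_7=0.5774 — all match ✓
Unique over the lattice → pose = (4.5, 4.5, 75°).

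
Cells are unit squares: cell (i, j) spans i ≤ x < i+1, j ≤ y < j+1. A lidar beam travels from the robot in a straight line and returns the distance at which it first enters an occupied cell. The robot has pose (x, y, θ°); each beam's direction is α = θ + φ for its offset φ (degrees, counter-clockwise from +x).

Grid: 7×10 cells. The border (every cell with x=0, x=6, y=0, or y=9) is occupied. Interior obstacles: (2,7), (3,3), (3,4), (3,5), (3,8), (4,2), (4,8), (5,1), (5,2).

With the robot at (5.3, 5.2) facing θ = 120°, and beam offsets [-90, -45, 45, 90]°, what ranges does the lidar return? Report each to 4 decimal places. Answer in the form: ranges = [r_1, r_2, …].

ranges = [0.8083, 2.7046, 1.3459, 1.5011]

beam 1: φ=-90°, α=30°
  dir = (cos 30°, sin 30°) = (0.8660, 0.5000); from cell (5,5)
  next x-line at t=0.8083, next y-line at t=1.6000; Δt_x=1.1547, Δt_y=2.0000
    x: enter (6,5) at t=0.8083 ← occupied
  → r_1 = 0.8083
beam 2: φ=-45°, α=75°
  dir = (cos 75°, sin 75°) = (0.2588, 0.9659); from cell (5,5)
  next x-line at t=2.7046, next y-line at t=0.8282; Δt_x=3.8637, Δt_y=1.0353
    y: enter (5,6) at t=0.8282
    y: enter (5,7) at t=1.8635
    x: enter (6,7) at t=2.7046 ← occupied
  → r_2 = 2.7046
beam 3: φ=45°, α=165°
  dir = (cos 165°, sin 165°) = (-0.9659, 0.2588); from cell (5,5)
  next x-line at t=0.3106, next y-line at t=3.0910; Δt_x=1.0353, Δt_y=3.8637
    x: enter (4,5) at t=0.3106
    x: enter (3,5) at t=1.3459 ← occupied
  → r_3 = 1.3459
beam 4: φ=90°, α=210°
  dir = (cos 210°, sin 210°) = (-0.8660, -0.5000); from cell (5,5)
  next x-line at t=0.3464, next y-line at t=0.4000; Δt_x=1.1547, Δt_y=2.0000
    x: enter (4,5) at t=0.3464
    y: enter (4,4) at t=0.4000
    x: enter (3,4) at t=1.5011 ← occupied
  → r_4 = 1.5011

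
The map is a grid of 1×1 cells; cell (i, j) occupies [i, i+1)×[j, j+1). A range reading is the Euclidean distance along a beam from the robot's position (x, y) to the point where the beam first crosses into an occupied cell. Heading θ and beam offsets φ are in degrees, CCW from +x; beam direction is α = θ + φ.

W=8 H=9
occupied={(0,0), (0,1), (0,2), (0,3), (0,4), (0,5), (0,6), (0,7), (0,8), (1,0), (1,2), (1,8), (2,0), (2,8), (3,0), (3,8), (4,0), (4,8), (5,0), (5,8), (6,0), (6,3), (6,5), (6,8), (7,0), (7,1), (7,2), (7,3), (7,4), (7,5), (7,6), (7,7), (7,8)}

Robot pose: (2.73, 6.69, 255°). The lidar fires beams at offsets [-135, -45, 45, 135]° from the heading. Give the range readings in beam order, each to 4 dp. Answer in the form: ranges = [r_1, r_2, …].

ranges = [1.5127, 1.9976, 6.5702, 2.6200]

beam 1: φ=-135°, α=120°
  cosα=-0.5000 sinα=0.8660 | (2,6) | tMaxX 1.4600 tMaxY 0.3580 | tΔX 2.0000 tΔY 1.1547
    t=0.3580 [y] (2,7)
    t=1.4600 [x] (1,7)
    t=1.5127 [y] (1,8) — stop
  → r_1 = 1.5127
beam 2: φ=-45°, α=210°
  cosα=-0.8660 sinα=-0.5000 | (2,6) | tMaxX 0.8429 tMaxY 1.3800 | tΔX 1.1547 tΔY 2.0000
    t=0.8429 [x] (1,6)
    t=1.3800 [y] (1,5)
    t=1.9976 [x] (0,5) — stop
  → r_2 = 1.9976
beam 3: φ=45°, α=300°
  cosα=0.5000 sinα=-0.8660 | (2,6) | tMaxX 0.5400 tMaxY 0.7967 | tΔX 2.0000 tΔY 1.1547
    t=0.5400 [x] (3,6)
    t=0.7967 [y] (3,5)
    t=1.9514 [y] (3,4)
    t=2.5400 [x] (4,4)
    t=3.1061 [y] (4,3)
    t=4.2608 [y] (4,2)
    t=4.5400 [x] (5,2)
    t=5.4155 [y] (5,1)
    t=6.5400 [x] (6,1)
    t=6.5702 [y] (6,0) — stop
  → r_3 = 6.5702
beam 4: φ=135°, α=30°
  cosα=0.8660 sinα=0.5000 | (2,6) | tMaxX 0.3118 tMaxY 0.6200 | tΔX 1.1547 tΔY 2.0000
    t=0.3118 [x] (3,6)
    t=0.6200 [y] (3,7)
    t=1.4665 [x] (4,7)
    t=2.6200 [y] (4,8) — stop
  → r_4 = 2.6200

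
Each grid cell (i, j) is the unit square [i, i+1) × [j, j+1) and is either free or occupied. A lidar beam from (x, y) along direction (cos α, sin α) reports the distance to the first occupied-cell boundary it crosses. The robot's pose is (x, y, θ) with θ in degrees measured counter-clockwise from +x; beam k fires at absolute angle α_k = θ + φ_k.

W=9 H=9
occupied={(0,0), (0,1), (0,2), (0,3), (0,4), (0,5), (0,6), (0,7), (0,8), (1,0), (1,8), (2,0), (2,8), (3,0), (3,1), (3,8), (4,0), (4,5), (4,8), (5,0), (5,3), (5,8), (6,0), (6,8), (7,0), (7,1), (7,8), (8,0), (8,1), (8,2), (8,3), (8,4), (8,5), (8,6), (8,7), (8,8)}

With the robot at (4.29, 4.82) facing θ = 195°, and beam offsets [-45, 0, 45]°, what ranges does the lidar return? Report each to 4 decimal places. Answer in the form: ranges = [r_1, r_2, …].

ranges = [3.7990, 3.4061, 4.4110]

beam 1: φ=-45°, α=150°
  dir = (cos 150°, sin 150°) = (-0.8660, 0.5000); from cell (4,4)
  next x-line at t=0.3349, next y-line at t=0.3600; Δt_x=1.1547, Δt_y=2.0000
    x: enter (3,4) at t=0.3349
    y: enter (3,5) at t=0.3600
    x: enter (2,5) at t=1.4896
    y: enter (2,6) at t=2.3600
    x: enter (1,6) at t=2.6443
    x: enter (0,6) at t=3.7990 ← occupied
  → r_1 = 3.7990
beam 2: φ=0°, α=195°
  dir = (cos 195°, sin 195°) = (-0.9659, -0.2588); from cell (4,4)
  next x-line at t=0.3002, next y-line at t=3.1682; Δt_x=1.0353, Δt_y=3.8637
    x: enter (3,4) at t=0.3002
    x: enter (2,4) at t=1.3355
    x: enter (1,4) at t=2.3708
    y: enter (1,3) at t=3.1682
    x: enter (0,3) at t=3.4061 ← occupied
  → r_2 = 3.4061
beam 3: φ=45°, α=240°
  dir = (cos 240°, sin 240°) = (-0.5000, -0.8660); from cell (4,4)
  next x-line at t=0.5800, next y-line at t=0.9469; Δt_x=2.0000, Δt_y=1.1547
    x: enter (3,4) at t=0.5800
    y: enter (3,3) at t=0.9469
    y: enter (3,2) at t=2.1016
    x: enter (2,2) at t=2.5800
    y: enter (2,1) at t=3.2563
    y: enter (2,0) at t=4.4110 ← occupied
  → r_3 = 4.4110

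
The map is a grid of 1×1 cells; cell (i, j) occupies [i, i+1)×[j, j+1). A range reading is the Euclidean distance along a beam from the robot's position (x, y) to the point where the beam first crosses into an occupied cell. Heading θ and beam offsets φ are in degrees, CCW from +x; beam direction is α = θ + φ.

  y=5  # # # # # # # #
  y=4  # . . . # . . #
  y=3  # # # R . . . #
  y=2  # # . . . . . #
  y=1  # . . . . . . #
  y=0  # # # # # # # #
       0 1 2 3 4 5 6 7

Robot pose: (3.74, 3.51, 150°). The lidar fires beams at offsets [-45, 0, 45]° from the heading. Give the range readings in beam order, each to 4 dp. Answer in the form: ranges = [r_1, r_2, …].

beam 1: φ=-45°, α=105°
  d=(-0.2588,0.9659)  start (3,3)  tX=2.8591 tY=0.5073  stride 1/|dx|=3.8637 1/|dy|=1.0353
    cross y-line → (3,4), t=0.5073
    cross y-line → (3,5), t=1.5426 (wall)
  → r_1 = 1.5426
beam 2: φ=0°, α=150°
  d=(-0.8660,0.5000)  start (3,3)  tX=0.8545 tY=0.9800  stride 1/|dx|=1.1547 1/|dy|=2.0000
    cross x-line → (2,3), t=0.8545 (wall)
  → r_2 = 0.8545
beam 3: φ=45°, α=195°
  d=(-0.9659,-0.2588)  start (3,3)  tX=0.7661 tY=1.9705  stride 1/|dx|=1.0353 1/|dy|=3.8637
    cross x-line → (2,3), t=0.7661 (wall)
  → r_3 = 0.7661

ranges = [1.5426, 0.8545, 0.7661]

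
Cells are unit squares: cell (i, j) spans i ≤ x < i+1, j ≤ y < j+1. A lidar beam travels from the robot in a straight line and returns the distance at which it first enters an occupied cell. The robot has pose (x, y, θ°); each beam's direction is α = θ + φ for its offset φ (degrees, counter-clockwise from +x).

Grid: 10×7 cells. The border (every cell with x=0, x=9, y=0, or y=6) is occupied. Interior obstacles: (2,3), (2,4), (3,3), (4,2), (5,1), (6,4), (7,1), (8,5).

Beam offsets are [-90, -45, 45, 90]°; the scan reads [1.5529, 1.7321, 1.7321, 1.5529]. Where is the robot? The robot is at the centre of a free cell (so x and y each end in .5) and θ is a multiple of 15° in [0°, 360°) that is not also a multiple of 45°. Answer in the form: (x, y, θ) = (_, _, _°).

Enumerate (i+0.5, j+0.5, θ) over the 32 free cells and 16 admissible headings. For each, cast all 4 beams and compare to the given ranges.
  (6.5, 1.5, 255°): beam 1 = 0.5176 ≠ 1.5529 ✗
  (4.5, 4.5, 15°): beam 2 = 5.1962 ≠ 1.7321 ✗
  (3.5, 5.5, 15°): beam 2 = 2.8868 ≠ 1.7321 ✗
  …
  (2.5, 2.5, 255°): r_1=1.5529, r_2=1.7321, r_3=1.7321, r_4=1.5529 — all match ✓
No second candidate reproduces the full scan.

(x, y, θ) = (2.5, 2.5, 255°)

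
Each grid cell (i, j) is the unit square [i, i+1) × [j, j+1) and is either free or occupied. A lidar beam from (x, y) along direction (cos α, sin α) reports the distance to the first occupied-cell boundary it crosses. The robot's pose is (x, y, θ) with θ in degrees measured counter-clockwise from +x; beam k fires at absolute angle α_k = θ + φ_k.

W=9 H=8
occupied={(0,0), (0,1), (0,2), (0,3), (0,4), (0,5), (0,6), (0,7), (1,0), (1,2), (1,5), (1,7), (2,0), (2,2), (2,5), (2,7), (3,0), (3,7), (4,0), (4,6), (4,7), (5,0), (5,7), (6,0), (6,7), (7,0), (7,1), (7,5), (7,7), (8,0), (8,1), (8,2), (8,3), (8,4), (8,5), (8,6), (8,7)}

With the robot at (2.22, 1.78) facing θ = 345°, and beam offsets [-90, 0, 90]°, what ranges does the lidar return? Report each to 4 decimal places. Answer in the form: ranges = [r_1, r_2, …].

beam 1: φ=-90°, α=255°
  cosα=-0.2588 sinα=-0.9659 | (2,1) | tMaxX 0.8500 tMaxY 0.8075 | tΔX 3.8637 tΔY 1.0353
    t=0.8075 [y] (2,0) — stop
  → r_1 = 0.8075
beam 2: φ=0°, α=345°
  cosα=0.9659 sinα=-0.2588 | (2,1) | tMaxX 0.8075 tMaxY 3.0137 | tΔX 1.0353 tΔY 3.8637
    t=0.8075 [x] (3,1)
    t=1.8428 [x] (4,1)
    t=2.8781 [x] (5,1)
    t=3.0137 [y] (5,0) — stop
  → r_2 = 3.0137
beam 3: φ=90°, α=75°
  cosα=0.2588 sinα=0.9659 | (2,1) | tMaxX 3.0137 tMaxY 0.2278 | tΔX 3.8637 tΔY 1.0353
    t=0.2278 [y] (2,2) — stop
  → r_3 = 0.2278

ranges = [0.8075, 3.0137, 0.2278]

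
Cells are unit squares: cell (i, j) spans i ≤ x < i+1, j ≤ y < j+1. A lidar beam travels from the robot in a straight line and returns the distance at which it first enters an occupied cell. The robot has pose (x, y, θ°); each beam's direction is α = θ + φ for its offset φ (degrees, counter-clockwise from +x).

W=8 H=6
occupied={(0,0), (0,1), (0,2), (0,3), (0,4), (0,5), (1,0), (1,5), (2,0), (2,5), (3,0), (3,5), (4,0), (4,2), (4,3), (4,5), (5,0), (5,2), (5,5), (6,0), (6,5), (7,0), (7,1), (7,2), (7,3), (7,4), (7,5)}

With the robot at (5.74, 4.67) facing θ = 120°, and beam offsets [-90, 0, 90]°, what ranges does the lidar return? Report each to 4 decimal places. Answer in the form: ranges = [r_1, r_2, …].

beam 1: φ=-90°, α=30°
  cosα=0.8660 sinα=0.5000 | (5,4) | tMaxX 0.3002 tMaxY 0.6600 | tΔX 1.1547 tΔY 2.0000
    t=0.3002 [x] (6,4)
    t=0.6600 [y] (6,5) — stop
  → r_1 = 0.6600
beam 2: φ=0°, α=120°
  cosα=-0.5000 sinα=0.8660 | (5,4) | tMaxX 1.4800 tMaxY 0.3811 | tΔX 2.0000 tΔY 1.1547
    t=0.3811 [y] (5,5) — stop
  → r_2 = 0.3811
beam 3: φ=90°, α=210°
  cosα=-0.8660 sinα=-0.5000 | (5,4) | tMaxX 0.8545 tMaxY 1.3400 | tΔX 1.1547 tΔY 2.0000
    t=0.8545 [x] (4,4)
    t=1.3400 [y] (4,3) — stop
  → r_3 = 1.3400

ranges = [0.6600, 0.3811, 1.3400]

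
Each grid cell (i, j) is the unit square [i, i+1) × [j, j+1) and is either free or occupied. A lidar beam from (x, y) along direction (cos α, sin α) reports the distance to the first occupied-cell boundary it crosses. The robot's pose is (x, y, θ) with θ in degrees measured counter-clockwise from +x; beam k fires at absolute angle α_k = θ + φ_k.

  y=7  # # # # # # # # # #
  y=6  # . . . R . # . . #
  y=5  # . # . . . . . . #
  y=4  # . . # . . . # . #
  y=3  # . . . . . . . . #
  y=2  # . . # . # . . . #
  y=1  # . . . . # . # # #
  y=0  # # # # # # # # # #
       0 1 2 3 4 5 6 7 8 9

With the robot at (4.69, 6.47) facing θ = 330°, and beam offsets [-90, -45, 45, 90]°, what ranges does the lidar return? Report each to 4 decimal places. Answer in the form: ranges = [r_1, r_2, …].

beam 1: φ=-90°, α=240°
  d=(-0.5000,-0.8660)  start (4,6)  tX=1.3800 tY=0.5427  stride 1/|dx|=2.0000 1/|dy|=1.1547
    cross y-line → (4,5), t=0.5427
    cross x-line → (3,5), t=1.3800
    cross y-line → (3,4), t=1.6974 (wall)
  → r_1 = 1.6974
beam 2: φ=-45°, α=285°
  d=(0.2588,-0.9659)  start (4,6)  tX=1.1977 tY=0.4866  stride 1/|dx|=3.8637 1/|dy|=1.0353
    cross y-line → (4,5), t=0.4866
    cross x-line → (5,5), t=1.1977
    cross y-line → (5,4), t=1.5219
    cross y-line → (5,3), t=2.5571
    cross y-line → (5,2), t=3.5924 (wall)
  → r_2 = 3.5924
beam 3: φ=45°, α=15°
  d=(0.9659,0.2588)  start (4,6)  tX=0.3209 tY=2.0478  stride 1/|dx|=1.0353 1/|dy|=3.8637
    cross x-line → (5,6), t=0.3209
    cross x-line → (6,6), t=1.3562 (wall)
  → r_3 = 1.3562
beam 4: φ=90°, α=60°
  d=(0.5000,0.8660)  start (4,6)  tX=0.6200 tY=0.6120  stride 1/|dx|=2.0000 1/|dy|=1.1547
    cross y-line → (4,7), t=0.6120 (wall)
  → r_4 = 0.6120

ranges = [1.6974, 3.5924, 1.3562, 0.6120]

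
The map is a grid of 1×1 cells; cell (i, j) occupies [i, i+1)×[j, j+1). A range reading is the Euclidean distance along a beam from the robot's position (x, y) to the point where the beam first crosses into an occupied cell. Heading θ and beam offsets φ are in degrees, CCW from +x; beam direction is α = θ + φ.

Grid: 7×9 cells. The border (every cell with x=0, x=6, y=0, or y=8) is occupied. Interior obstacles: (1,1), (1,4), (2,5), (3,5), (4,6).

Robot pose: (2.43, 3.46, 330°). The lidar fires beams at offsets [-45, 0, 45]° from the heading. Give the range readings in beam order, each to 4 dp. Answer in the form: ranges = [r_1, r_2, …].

ranges = [2.5468, 4.1223, 3.6959]

beam 1: φ=-45°, α=285°
  direction (0.2588, -0.9659); cell (2,3); t to first gridline: x 2.2023, y 0.4762 (then +3.8637 / +1.0353)
    (2,2) via y @ 0.4762
    (2,1) via y @ 1.5115
    (3,1) via x @ 2.2023
    (3,0) via y @ 2.5468  # hit
  → r_1 = 2.5468
beam 2: φ=0°, α=330°
  direction (0.8660, -0.5000); cell (2,3); t to first gridline: x 0.6582, y 0.9200 (then +1.1547 / +2.0000)
    (3,3) via x @ 0.6582
    (3,2) via y @ 0.9200
    (4,2) via x @ 1.8129
    (4,1) via y @ 2.9200
    (5,1) via x @ 2.9676
    (6,1) via x @ 4.1223  # hit
  → r_2 = 4.1223
beam 3: φ=45°, α=15°
  direction (0.9659, 0.2588); cell (2,3); t to first gridline: x 0.5901, y 2.0864 (then +1.0353 / +3.8637)
    (3,3) via x @ 0.5901
    (4,3) via x @ 1.6254
    (4,4) via y @ 2.0864
    (5,4) via x @ 2.6607
    (6,4) via x @ 3.6959  # hit
  → r_3 = 3.6959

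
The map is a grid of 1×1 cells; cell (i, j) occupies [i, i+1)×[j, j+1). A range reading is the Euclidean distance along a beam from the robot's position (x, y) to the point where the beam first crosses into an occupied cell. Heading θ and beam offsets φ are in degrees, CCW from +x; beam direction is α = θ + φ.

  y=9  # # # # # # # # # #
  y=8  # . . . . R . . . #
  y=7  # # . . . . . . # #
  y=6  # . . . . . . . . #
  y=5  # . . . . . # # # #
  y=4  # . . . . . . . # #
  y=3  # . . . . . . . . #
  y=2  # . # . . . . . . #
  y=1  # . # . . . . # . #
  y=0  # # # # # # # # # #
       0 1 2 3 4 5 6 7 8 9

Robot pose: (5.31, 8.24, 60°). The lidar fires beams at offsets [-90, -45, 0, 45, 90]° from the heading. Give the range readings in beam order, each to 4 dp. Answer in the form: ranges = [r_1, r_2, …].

ranges = [4.2608, 2.9364, 0.8776, 0.7868, 1.5200]

beam 1: φ=-90°, α=330°
  cosα=0.8660 sinα=-0.5000 | (5,8) | tMaxX 0.7967 tMaxY 0.4800 | tΔX 1.1547 tΔY 2.0000
    t=0.4800 [y] (5,7)
    t=0.7967 [x] (6,7)
    t=1.9514 [x] (7,7)
    t=2.4800 [y] (7,6)
    t=3.1061 [x] (8,6)
    t=4.2608 [x] (9,6) — stop
  → r_1 = 4.2608
beam 2: φ=-45°, α=15°
  cosα=0.9659 sinα=0.2588 | (5,8) | tMaxX 0.7143 tMaxY 2.9364 | tΔX 1.0353 tΔY 3.8637
    t=0.7143 [x] (6,8)
    t=1.7496 [x] (7,8)
    t=2.7849 [x] (8,8)
    t=2.9364 [y] (8,9) — stop
  → r_2 = 2.9364
beam 3: φ=0°, α=60°
  cosα=0.5000 sinα=0.8660 | (5,8) | tMaxX 1.3800 tMaxY 0.8776 | tΔX 2.0000 tΔY 1.1547
    t=0.8776 [y] (5,9) — stop
  → r_3 = 0.8776
beam 4: φ=45°, α=105°
  cosα=-0.2588 sinα=0.9659 | (5,8) | tMaxX 1.1977 tMaxY 0.7868 | tΔX 3.8637 tΔY 1.0353
    t=0.7868 [y] (5,9) — stop
  → r_4 = 0.7868
beam 5: φ=90°, α=150°
  cosα=-0.8660 sinα=0.5000 | (5,8) | tMaxX 0.3580 tMaxY 1.5200 | tΔX 1.1547 tΔY 2.0000
    t=0.3580 [x] (4,8)
    t=1.5127 [x] (3,8)
    t=1.5200 [y] (3,9) — stop
  → r_5 = 1.5200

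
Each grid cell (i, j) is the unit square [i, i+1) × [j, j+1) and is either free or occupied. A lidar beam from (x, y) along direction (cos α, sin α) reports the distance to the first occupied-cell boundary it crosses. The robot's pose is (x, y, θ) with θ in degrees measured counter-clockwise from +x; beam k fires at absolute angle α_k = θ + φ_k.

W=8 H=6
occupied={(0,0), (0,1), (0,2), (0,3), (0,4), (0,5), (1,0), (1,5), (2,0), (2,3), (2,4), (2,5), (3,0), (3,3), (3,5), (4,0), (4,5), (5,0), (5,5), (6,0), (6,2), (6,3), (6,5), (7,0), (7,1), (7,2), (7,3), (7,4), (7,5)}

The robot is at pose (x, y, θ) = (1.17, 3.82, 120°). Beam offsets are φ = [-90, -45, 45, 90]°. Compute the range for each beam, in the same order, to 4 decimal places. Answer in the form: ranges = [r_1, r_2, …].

ranges = [0.9584, 1.2216, 0.1760, 0.1963]

beam 1: φ=-90°, α=30°
  direction (0.8660, 0.5000); cell (1,3); t to first gridline: x 0.9584, y 0.3600 (then +1.1547 / +2.0000)
    (1,4) via y @ 0.3600
    (2,4) via x @ 0.9584  # hit
  → r_1 = 0.9584
beam 2: φ=-45°, α=75°
  direction (0.2588, 0.9659); cell (1,3); t to first gridline: x 3.2069, y 0.1863 (then +3.8637 / +1.0353)
    (1,4) via y @ 0.1863
    (1,5) via y @ 1.2216  # hit
  → r_2 = 1.2216
beam 3: φ=45°, α=165°
  direction (-0.9659, 0.2588); cell (1,3); t to first gridline: x 0.1760, y 0.6955 (then +1.0353 / +3.8637)
    (0,3) via x @ 0.1760  # hit
  → r_3 = 0.1760
beam 4: φ=90°, α=210°
  direction (-0.8660, -0.5000); cell (1,3); t to first gridline: x 0.1963, y 1.6400 (then +1.1547 / +2.0000)
    (0,3) via x @ 0.1963  # hit
  → r_4 = 0.1963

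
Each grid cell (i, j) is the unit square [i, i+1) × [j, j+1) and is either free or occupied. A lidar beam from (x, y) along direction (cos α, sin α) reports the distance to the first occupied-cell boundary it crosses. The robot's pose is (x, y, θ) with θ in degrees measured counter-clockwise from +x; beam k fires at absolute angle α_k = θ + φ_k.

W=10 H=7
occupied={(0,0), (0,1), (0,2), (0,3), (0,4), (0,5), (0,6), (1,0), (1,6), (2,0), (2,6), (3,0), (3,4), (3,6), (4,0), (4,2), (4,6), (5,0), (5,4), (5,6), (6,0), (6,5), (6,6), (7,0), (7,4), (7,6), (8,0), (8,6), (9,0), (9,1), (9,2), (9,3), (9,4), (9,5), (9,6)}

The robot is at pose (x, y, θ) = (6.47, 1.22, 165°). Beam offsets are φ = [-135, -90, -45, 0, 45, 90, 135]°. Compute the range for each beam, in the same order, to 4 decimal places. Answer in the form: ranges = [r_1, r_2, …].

ranges = [2.9214, 2.8781, 5.5195, 5.6630, 0.4400, 0.2278, 0.2540]

beam 1: φ=-135°, α=30°
  cosα=0.8660 sinα=0.5000 | (6,1) | tMaxX 0.6120 tMaxY 1.5600 | tΔX 1.1547 tΔY 2.0000
    t=0.6120 [x] (7,1)
    t=1.5600 [y] (7,2)
    t=1.7667 [x] (8,2)
    t=2.9214 [x] (9,2) — stop
  → r_1 = 2.9214
beam 2: φ=-90°, α=75°
  cosα=0.2588 sinα=0.9659 | (6,1) | tMaxX 2.0478 tMaxY 0.8075 | tΔX 3.8637 tΔY 1.0353
    t=0.8075 [y] (6,2)
    t=1.8428 [y] (6,3)
    t=2.0478 [x] (7,3)
    t=2.8781 [y] (7,4) — stop
  → r_2 = 2.8781
beam 3: φ=-45°, α=120°
  cosα=-0.5000 sinα=0.8660 | (6,1) | tMaxX 0.9400 tMaxY 0.9007 | tΔX 2.0000 tΔY 1.1547
    t=0.9007 [y] (6,2)
    t=0.9400 [x] (5,2)
    t=2.0554 [y] (5,3)
    t=2.9400 [x] (4,3)
    t=3.2101 [y] (4,4)
    t=4.3648 [y] (4,5)
    t=4.9400 [x] (3,5)
    t=5.5195 [y] (3,6) — stop
  → r_3 = 5.5195
beam 4: φ=0°, α=165°
  cosα=-0.9659 sinα=0.2588 | (6,1) | tMaxX 0.4866 tMaxY 3.0137 | tΔX 1.0353 tΔY 3.8637
    t=0.4866 [x] (5,1)
    t=1.5219 [x] (4,1)
    t=2.5571 [x] (3,1)
    t=3.0137 [y] (3,2)
    t=3.5924 [x] (2,2)
    t=4.6277 [x] (1,2)
    t=5.6630 [x] (0,2) — stop
  → r_4 = 5.6630
beam 5: φ=45°, α=210°
  cosα=-0.8660 sinα=-0.5000 | (6,1) | tMaxX 0.5427 tMaxY 0.4400 | tΔX 1.1547 tΔY 2.0000
    t=0.4400 [y] (6,0) — stop
  → r_5 = 0.4400
beam 6: φ=90°, α=255°
  cosα=-0.2588 sinα=-0.9659 | (6,1) | tMaxX 1.8159 tMaxY 0.2278 | tΔX 3.8637 tΔY 1.0353
    t=0.2278 [y] (6,0) — stop
  → r_6 = 0.2278
beam 7: φ=135°, α=300°
  cosα=0.5000 sinα=-0.8660 | (6,1) | tMaxX 1.0600 tMaxY 0.2540 | tΔX 2.0000 tΔY 1.1547
    t=0.2540 [y] (6,0) — stop
  → r_7 = 0.2540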